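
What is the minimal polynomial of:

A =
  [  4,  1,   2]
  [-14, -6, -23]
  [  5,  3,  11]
x^3 - 9*x^2 + 27*x - 27

The characteristic polynomial is χ_A(x) = (x - 3)^3, so the eigenvalues are known. The minimal polynomial is
  m_A(x) = Π_λ (x − λ)^{k_λ}
where k_λ is the size of the *largest* Jordan block for λ (equivalently, the smallest k with (A − λI)^k v = 0 for every generalised eigenvector v of λ).

  λ = 3: largest Jordan block has size 3, contributing (x − 3)^3

So m_A(x) = (x - 3)^3 = x^3 - 9*x^2 + 27*x - 27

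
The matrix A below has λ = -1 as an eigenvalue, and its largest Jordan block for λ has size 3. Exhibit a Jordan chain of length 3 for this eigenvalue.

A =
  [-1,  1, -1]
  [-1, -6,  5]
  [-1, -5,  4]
A Jordan chain for λ = -1 of length 3:
v_1 = (0, -1, -1)ᵀ
v_2 = (1, -5, -5)ᵀ
v_3 = (0, 1, 0)ᵀ

Let N = A − (-1)·I. We want v_3 with N^3 v_3 = 0 but N^2 v_3 ≠ 0; then v_{j-1} := N · v_j for j = 3, …, 2.

Pick v_3 = (0, 1, 0)ᵀ.
Then v_2 = N · v_3 = (1, -5, -5)ᵀ.
Then v_1 = N · v_2 = (0, -1, -1)ᵀ.

Sanity check: (A − (-1)·I) v_1 = (0, 0, 0)ᵀ = 0. ✓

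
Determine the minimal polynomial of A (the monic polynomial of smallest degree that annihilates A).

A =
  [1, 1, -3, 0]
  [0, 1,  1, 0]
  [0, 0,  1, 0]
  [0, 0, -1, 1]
x^3 - 3*x^2 + 3*x - 1

The characteristic polynomial is χ_A(x) = (x - 1)^4, so the eigenvalues are known. The minimal polynomial is
  m_A(x) = Π_λ (x − λ)^{k_λ}
where k_λ is the size of the *largest* Jordan block for λ (equivalently, the smallest k with (A − λI)^k v = 0 for every generalised eigenvector v of λ).

  λ = 1: largest Jordan block has size 3, contributing (x − 1)^3

So m_A(x) = (x - 1)^3 = x^3 - 3*x^2 + 3*x - 1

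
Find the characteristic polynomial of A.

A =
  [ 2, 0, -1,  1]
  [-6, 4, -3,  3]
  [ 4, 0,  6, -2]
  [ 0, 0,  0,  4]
x^4 - 16*x^3 + 96*x^2 - 256*x + 256

Expanding det(x·I − A) (e.g. by cofactor expansion or by noting that A is similar to its Jordan form J, which has the same characteristic polynomial as A) gives
  χ_A(x) = x^4 - 16*x^3 + 96*x^2 - 256*x + 256
which factors as (x - 4)^4. The eigenvalues (with algebraic multiplicities) are λ = 4 with multiplicity 4.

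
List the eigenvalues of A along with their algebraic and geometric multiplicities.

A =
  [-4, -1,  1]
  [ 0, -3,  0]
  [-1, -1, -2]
λ = -3: alg = 3, geom = 2

Step 1 — factor the characteristic polynomial to read off the algebraic multiplicities:
  χ_A(x) = (x + 3)^3

Step 2 — compute geometric multiplicities via the rank-nullity identity g(λ) = n − rank(A − λI):
  rank(A − (-3)·I) = 1, so dim ker(A − (-3)·I) = n − 1 = 2

Summary:
  λ = -3: algebraic multiplicity = 3, geometric multiplicity = 2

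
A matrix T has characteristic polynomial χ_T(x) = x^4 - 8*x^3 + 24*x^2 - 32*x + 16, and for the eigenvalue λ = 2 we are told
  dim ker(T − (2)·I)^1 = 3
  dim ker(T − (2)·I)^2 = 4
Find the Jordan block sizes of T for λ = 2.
Block sizes for λ = 2: [2, 1, 1]

From the dimensions of kernels of powers, the number of Jordan blocks of size at least j is d_j − d_{j−1} where d_j = dim ker(N^j) (with d_0 = 0). Computing the differences gives [3, 1].
The number of blocks of size exactly k is (#blocks of size ≥ k) − (#blocks of size ≥ k + 1), so the partition is: 2 block(s) of size 1, 1 block(s) of size 2.
In nonincreasing order the block sizes are [2, 1, 1].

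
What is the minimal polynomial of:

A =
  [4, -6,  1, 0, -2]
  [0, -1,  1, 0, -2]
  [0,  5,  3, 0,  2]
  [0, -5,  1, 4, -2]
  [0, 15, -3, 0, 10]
x^3 - 12*x^2 + 48*x - 64

The characteristic polynomial is χ_A(x) = (x - 4)^5, so the eigenvalues are known. The minimal polynomial is
  m_A(x) = Π_λ (x − λ)^{k_λ}
where k_λ is the size of the *largest* Jordan block for λ (equivalently, the smallest k with (A − λI)^k v = 0 for every generalised eigenvector v of λ).

  λ = 4: largest Jordan block has size 3, contributing (x − 4)^3

So m_A(x) = (x - 4)^3 = x^3 - 12*x^2 + 48*x - 64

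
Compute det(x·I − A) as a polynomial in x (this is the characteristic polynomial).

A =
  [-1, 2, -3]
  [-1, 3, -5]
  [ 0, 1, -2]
x^3

Expanding det(x·I − A) (e.g. by cofactor expansion or by noting that A is similar to its Jordan form J, which has the same characteristic polynomial as A) gives
  χ_A(x) = x^3
which factors as x^3. The eigenvalues (with algebraic multiplicities) are λ = 0 with multiplicity 3.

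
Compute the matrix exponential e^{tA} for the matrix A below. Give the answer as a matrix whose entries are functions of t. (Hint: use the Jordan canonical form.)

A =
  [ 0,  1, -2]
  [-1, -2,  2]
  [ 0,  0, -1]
e^{tA} =
  [t*exp(-t) + exp(-t), t*exp(-t), -2*t*exp(-t)]
  [-t*exp(-t), -t*exp(-t) + exp(-t), 2*t*exp(-t)]
  [0, 0, exp(-t)]

Strategy: write A = P · J · P⁻¹ where J is a Jordan canonical form, so e^{tA} = P · e^{tJ} · P⁻¹, and e^{tJ} can be computed block-by-block.

A has Jordan form
J =
  [-1,  1,  0]
  [ 0, -1,  0]
  [ 0,  0, -1]
(up to reordering of blocks).

Per-block formulas:
  For a 2×2 Jordan block J_2(-1): exp(t · J_2(-1)) = e^(-1t)·(I + t·N), where N is the 2×2 nilpotent shift.
  For a 1×1 block at λ = -1: exp(t · [-1]) = [e^(-1t)].

After assembling e^{tJ} and conjugating by P, we get:

e^{tA} =
  [t*exp(-t) + exp(-t), t*exp(-t), -2*t*exp(-t)]
  [-t*exp(-t), -t*exp(-t) + exp(-t), 2*t*exp(-t)]
  [0, 0, exp(-t)]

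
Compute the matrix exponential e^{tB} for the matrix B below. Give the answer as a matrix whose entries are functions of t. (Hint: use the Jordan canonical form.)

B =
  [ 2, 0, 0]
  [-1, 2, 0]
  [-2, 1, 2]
e^{tB} =
  [exp(2*t), 0, 0]
  [-t*exp(2*t), exp(2*t), 0]
  [-t^2*exp(2*t)/2 - 2*t*exp(2*t), t*exp(2*t), exp(2*t)]

Strategy: write B = P · J · P⁻¹ where J is a Jordan canonical form, so e^{tB} = P · e^{tJ} · P⁻¹, and e^{tJ} can be computed block-by-block.

B has Jordan form
J =
  [2, 1, 0]
  [0, 2, 1]
  [0, 0, 2]
(up to reordering of blocks).

Per-block formulas:
  For a 3×3 Jordan block J_3(2): exp(t · J_3(2)) = e^(2t)·(I + t·N + (t^2/2)·N^2), where N is the 3×3 nilpotent shift.

After assembling e^{tJ} and conjugating by P, we get:

e^{tB} =
  [exp(2*t), 0, 0]
  [-t*exp(2*t), exp(2*t), 0]
  [-t^2*exp(2*t)/2 - 2*t*exp(2*t), t*exp(2*t), exp(2*t)]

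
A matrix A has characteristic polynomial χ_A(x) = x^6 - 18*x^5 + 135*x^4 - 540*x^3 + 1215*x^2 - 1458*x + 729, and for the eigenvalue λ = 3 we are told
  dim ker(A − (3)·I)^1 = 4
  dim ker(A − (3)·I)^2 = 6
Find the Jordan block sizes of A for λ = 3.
Block sizes for λ = 3: [2, 2, 1, 1]

From the dimensions of kernels of powers, the number of Jordan blocks of size at least j is d_j − d_{j−1} where d_j = dim ker(N^j) (with d_0 = 0). Computing the differences gives [4, 2].
The number of blocks of size exactly k is (#blocks of size ≥ k) − (#blocks of size ≥ k + 1), so the partition is: 2 block(s) of size 1, 2 block(s) of size 2.
In nonincreasing order the block sizes are [2, 2, 1, 1].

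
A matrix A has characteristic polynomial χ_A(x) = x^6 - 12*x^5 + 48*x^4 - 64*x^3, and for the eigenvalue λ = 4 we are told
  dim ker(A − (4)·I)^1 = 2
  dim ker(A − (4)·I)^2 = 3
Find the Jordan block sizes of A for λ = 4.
Block sizes for λ = 4: [2, 1]

From the dimensions of kernels of powers, the number of Jordan blocks of size at least j is d_j − d_{j−1} where d_j = dim ker(N^j) (with d_0 = 0). Computing the differences gives [2, 1].
The number of blocks of size exactly k is (#blocks of size ≥ k) − (#blocks of size ≥ k + 1), so the partition is: 1 block(s) of size 1, 1 block(s) of size 2.
In nonincreasing order the block sizes are [2, 1].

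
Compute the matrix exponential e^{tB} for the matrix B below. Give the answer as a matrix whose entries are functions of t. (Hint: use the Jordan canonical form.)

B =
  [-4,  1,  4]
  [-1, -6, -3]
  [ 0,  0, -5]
e^{tB} =
  [t*exp(-5*t) + exp(-5*t), t*exp(-5*t), t^2*exp(-5*t)/2 + 4*t*exp(-5*t)]
  [-t*exp(-5*t), -t*exp(-5*t) + exp(-5*t), -t^2*exp(-5*t)/2 - 3*t*exp(-5*t)]
  [0, 0, exp(-5*t)]

Strategy: write B = P · J · P⁻¹ where J is a Jordan canonical form, so e^{tB} = P · e^{tJ} · P⁻¹, and e^{tJ} can be computed block-by-block.

B has Jordan form
J =
  [-5,  1,  0]
  [ 0, -5,  1]
  [ 0,  0, -5]
(up to reordering of blocks).

Per-block formulas:
  For a 3×3 Jordan block J_3(-5): exp(t · J_3(-5)) = e^(-5t)·(I + t·N + (t^2/2)·N^2), where N is the 3×3 nilpotent shift.

After assembling e^{tJ} and conjugating by P, we get:

e^{tB} =
  [t*exp(-5*t) + exp(-5*t), t*exp(-5*t), t^2*exp(-5*t)/2 + 4*t*exp(-5*t)]
  [-t*exp(-5*t), -t*exp(-5*t) + exp(-5*t), -t^2*exp(-5*t)/2 - 3*t*exp(-5*t)]
  [0, 0, exp(-5*t)]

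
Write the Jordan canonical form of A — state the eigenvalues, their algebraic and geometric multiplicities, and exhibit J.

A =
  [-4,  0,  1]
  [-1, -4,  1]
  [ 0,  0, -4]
J_3(-4)

The characteristic polynomial is
  det(x·I − A) = x^3 + 12*x^2 + 48*x + 64 = (x + 4)^3

Eigenvalues and multiplicities (the geometric multiplicity of λ is n − rank(A − λI), which equals the number of Jordan blocks for λ):
  λ = -4: algebraic multiplicity = 3, geometric multiplicity = 1

Determining the block sizes for each eigenvalue:
  λ = -4: one block (gm = 1), so the single block has size am = 3 → block sizes [3]

Assembling the blocks gives a Jordan form
J =
  [-4,  1,  0]
  [ 0, -4,  1]
  [ 0,  0, -4]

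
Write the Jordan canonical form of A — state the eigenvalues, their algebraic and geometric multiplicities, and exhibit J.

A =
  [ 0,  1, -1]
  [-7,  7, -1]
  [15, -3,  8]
J_3(5)

The characteristic polynomial is
  det(x·I − A) = x^3 - 15*x^2 + 75*x - 125 = (x - 5)^3

Eigenvalues and multiplicities (the geometric multiplicity of λ is n − rank(A − λI), which equals the number of Jordan blocks for λ):
  λ = 5: algebraic multiplicity = 3, geometric multiplicity = 1

Determining the block sizes for each eigenvalue:
  λ = 5: one block (gm = 1), so the single block has size am = 3 → block sizes [3]

Assembling the blocks gives a Jordan form
J =
  [5, 1, 0]
  [0, 5, 1]
  [0, 0, 5]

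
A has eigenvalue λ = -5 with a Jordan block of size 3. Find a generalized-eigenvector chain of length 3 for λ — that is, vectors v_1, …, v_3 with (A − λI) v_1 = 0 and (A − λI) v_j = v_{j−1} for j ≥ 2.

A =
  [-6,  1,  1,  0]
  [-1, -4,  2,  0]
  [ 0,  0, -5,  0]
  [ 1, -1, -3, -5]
A Jordan chain for λ = -5 of length 3:
v_1 = (1, 1, 0, -1)ᵀ
v_2 = (1, 2, 0, -3)ᵀ
v_3 = (0, 0, 1, 0)ᵀ

Let N = A − (-5)·I. We want v_3 with N^3 v_3 = 0 but N^2 v_3 ≠ 0; then v_{j-1} := N · v_j for j = 3, …, 2.

Pick v_3 = (0, 0, 1, 0)ᵀ.
Then v_2 = N · v_3 = (1, 2, 0, -3)ᵀ.
Then v_1 = N · v_2 = (1, 1, 0, -1)ᵀ.

Sanity check: (A − (-5)·I) v_1 = (0, 0, 0, 0)ᵀ = 0. ✓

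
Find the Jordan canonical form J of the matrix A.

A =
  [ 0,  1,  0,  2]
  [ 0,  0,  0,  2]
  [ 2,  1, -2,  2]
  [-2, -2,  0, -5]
J_2(-2) ⊕ J_1(-2) ⊕ J_1(-1)

The characteristic polynomial is
  det(x·I − A) = x^4 + 7*x^3 + 18*x^2 + 20*x + 8 = (x + 1)*(x + 2)^3

Eigenvalues and multiplicities (the geometric multiplicity of λ is n − rank(A − λI), which equals the number of Jordan blocks for λ):
  λ = -2: algebraic multiplicity = 3, geometric multiplicity = 2
  λ = -1: algebraic multiplicity = 1, geometric multiplicity = 1

Determining the block sizes for each eigenvalue:
  λ = -2: 2 blocks summing to 3 forces exactly one block of size 2 and the rest size 1 → block sizes [2, 1]
  λ = -1: one block (gm = 1), so the single block has size am = 1 → block sizes [1]

Assembling the blocks gives a Jordan form
J =
  [-2,  1,  0,  0]
  [ 0, -2,  0,  0]
  [ 0,  0, -2,  0]
  [ 0,  0,  0, -1]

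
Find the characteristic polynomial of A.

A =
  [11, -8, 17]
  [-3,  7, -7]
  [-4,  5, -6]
x^3 - 12*x^2 + 48*x - 64

Expanding det(x·I − A) (e.g. by cofactor expansion or by noting that A is similar to its Jordan form J, which has the same characteristic polynomial as A) gives
  χ_A(x) = x^3 - 12*x^2 + 48*x - 64
which factors as (x - 4)^3. The eigenvalues (with algebraic multiplicities) are λ = 4 with multiplicity 3.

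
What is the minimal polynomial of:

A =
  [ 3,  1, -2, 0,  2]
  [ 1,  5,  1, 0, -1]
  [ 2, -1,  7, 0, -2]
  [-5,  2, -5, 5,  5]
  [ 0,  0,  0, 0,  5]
x^3 - 15*x^2 + 75*x - 125

The characteristic polynomial is χ_A(x) = (x - 5)^5, so the eigenvalues are known. The minimal polynomial is
  m_A(x) = Π_λ (x − λ)^{k_λ}
where k_λ is the size of the *largest* Jordan block for λ (equivalently, the smallest k with (A − λI)^k v = 0 for every generalised eigenvector v of λ).

  λ = 5: largest Jordan block has size 3, contributing (x − 5)^3

So m_A(x) = (x - 5)^3 = x^3 - 15*x^2 + 75*x - 125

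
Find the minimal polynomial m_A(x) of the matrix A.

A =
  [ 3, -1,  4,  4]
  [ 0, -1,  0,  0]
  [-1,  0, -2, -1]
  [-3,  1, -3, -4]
x^2 + 2*x + 1

The characteristic polynomial is χ_A(x) = (x + 1)^4, so the eigenvalues are known. The minimal polynomial is
  m_A(x) = Π_λ (x − λ)^{k_λ}
where k_λ is the size of the *largest* Jordan block for λ (equivalently, the smallest k with (A − λI)^k v = 0 for every generalised eigenvector v of λ).

  λ = -1: largest Jordan block has size 2, contributing (x + 1)^2

So m_A(x) = (x + 1)^2 = x^2 + 2*x + 1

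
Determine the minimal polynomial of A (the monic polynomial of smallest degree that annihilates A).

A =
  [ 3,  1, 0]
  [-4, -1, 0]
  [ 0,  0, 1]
x^2 - 2*x + 1

The characteristic polynomial is χ_A(x) = (x - 1)^3, so the eigenvalues are known. The minimal polynomial is
  m_A(x) = Π_λ (x − λ)^{k_λ}
where k_λ is the size of the *largest* Jordan block for λ (equivalently, the smallest k with (A − λI)^k v = 0 for every generalised eigenvector v of λ).

  λ = 1: largest Jordan block has size 2, contributing (x − 1)^2

So m_A(x) = (x - 1)^2 = x^2 - 2*x + 1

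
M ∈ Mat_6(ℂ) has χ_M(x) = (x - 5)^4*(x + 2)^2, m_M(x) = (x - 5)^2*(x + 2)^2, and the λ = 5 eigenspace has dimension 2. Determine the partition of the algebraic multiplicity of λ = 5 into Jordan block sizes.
Block sizes for λ = 5: [2, 2]

Step 1 — from the characteristic polynomial, algebraic multiplicity of λ = 5 is 4. From dim ker(M − (5)·I) = 2, there are exactly 2 Jordan blocks for λ = 5.
Step 2 — from the minimal polynomial, the factor (x − 5)^2 tells us the largest block for λ = 5 has size 2.
Step 3 — with total size 4, 2 blocks, and largest block 2, the block sizes (in nonincreasing order) are [2, 2].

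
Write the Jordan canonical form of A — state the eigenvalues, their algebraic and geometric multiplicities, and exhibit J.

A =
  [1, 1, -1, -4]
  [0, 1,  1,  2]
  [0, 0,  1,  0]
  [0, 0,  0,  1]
J_3(1) ⊕ J_1(1)

The characteristic polynomial is
  det(x·I − A) = x^4 - 4*x^3 + 6*x^2 - 4*x + 1 = (x - 1)^4

Eigenvalues and multiplicities (the geometric multiplicity of λ is n − rank(A − λI), which equals the number of Jordan blocks for λ):
  λ = 1: algebraic multiplicity = 4, geometric multiplicity = 2

Determining the block sizes for each eigenvalue:
  λ = 1: with am = 4 and gm = 2, the partition is not yet determined (e.g. several partitions of 4 into 2 parts exist). Let N = A − (1)·I. Computing rank(N^1) = 2, rank(N^2) = 1, rank(N^3) = 0; the number of blocks of size ≥ j is rank(N^{j−1}) − rank(N^j), giving [2, 1, 1]. So we have 1 block(s) of size 3, 1 block(s) of size 1 → block sizes [3, 1]

Assembling the blocks gives a Jordan form
J =
  [1, 1, 0, 0]
  [0, 1, 1, 0]
  [0, 0, 1, 0]
  [0, 0, 0, 1]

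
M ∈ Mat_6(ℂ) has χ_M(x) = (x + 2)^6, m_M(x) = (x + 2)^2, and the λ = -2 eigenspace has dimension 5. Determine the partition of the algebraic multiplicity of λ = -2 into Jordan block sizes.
Block sizes for λ = -2: [2, 1, 1, 1, 1]

Step 1 — from the characteristic polynomial, algebraic multiplicity of λ = -2 is 6. From dim ker(M − (-2)·I) = 5, there are exactly 5 Jordan blocks for λ = -2.
Step 2 — from the minimal polynomial, the factor (x + 2)^2 tells us the largest block for λ = -2 has size 2.
Step 3 — with total size 6, 5 blocks, and largest block 2, the block sizes (in nonincreasing order) are [2, 1, 1, 1, 1].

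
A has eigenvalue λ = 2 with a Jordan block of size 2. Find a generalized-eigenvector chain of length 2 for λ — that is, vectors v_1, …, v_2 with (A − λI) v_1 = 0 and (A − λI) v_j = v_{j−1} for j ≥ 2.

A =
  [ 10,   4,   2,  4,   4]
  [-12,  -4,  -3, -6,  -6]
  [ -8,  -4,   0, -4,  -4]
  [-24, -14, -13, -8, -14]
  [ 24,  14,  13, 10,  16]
A Jordan chain for λ = 2 of length 2:
v_1 = (4, -6, -4, -10, 10)ᵀ
v_2 = (1, -1, 0, 0, 0)ᵀ

Let N = A − (2)·I. We want v_2 with N^2 v_2 = 0 but N^1 v_2 ≠ 0; then v_{j-1} := N · v_j for j = 2, …, 2.

Pick v_2 = (1, -1, 0, 0, 0)ᵀ.
Then v_1 = N · v_2 = (4, -6, -4, -10, 10)ᵀ.

Sanity check: (A − (2)·I) v_1 = (0, 0, 0, 0, 0)ᵀ = 0. ✓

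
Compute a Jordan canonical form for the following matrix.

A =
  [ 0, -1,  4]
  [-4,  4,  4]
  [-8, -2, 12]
J_1(4) ⊕ J_2(6)

The characteristic polynomial is
  det(x·I − A) = x^3 - 16*x^2 + 84*x - 144 = (x - 6)^2*(x - 4)

Eigenvalues and multiplicities (the geometric multiplicity of λ is n − rank(A − λI), which equals the number of Jordan blocks for λ):
  λ = 4: algebraic multiplicity = 1, geometric multiplicity = 1
  λ = 6: algebraic multiplicity = 2, geometric multiplicity = 1

Determining the block sizes for each eigenvalue:
  λ = 4: one block (gm = 1), so the single block has size am = 1 → block sizes [1]
  λ = 6: one block (gm = 1), so the single block has size am = 2 → block sizes [2]

Assembling the blocks gives a Jordan form
J =
  [4, 0, 0]
  [0, 6, 1]
  [0, 0, 6]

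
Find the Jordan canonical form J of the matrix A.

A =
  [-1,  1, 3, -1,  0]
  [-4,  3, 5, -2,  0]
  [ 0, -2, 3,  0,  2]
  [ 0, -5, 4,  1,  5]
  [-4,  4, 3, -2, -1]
J_3(1) ⊕ J_2(1)

The characteristic polynomial is
  det(x·I − A) = x^5 - 5*x^4 + 10*x^3 - 10*x^2 + 5*x - 1 = (x - 1)^5

Eigenvalues and multiplicities (the geometric multiplicity of λ is n − rank(A − λI), which equals the number of Jordan blocks for λ):
  λ = 1: algebraic multiplicity = 5, geometric multiplicity = 2

Determining the block sizes for each eigenvalue:
  λ = 1: with am = 5 and gm = 2, the partition is not yet determined (e.g. several partitions of 5 into 2 parts exist). Let N = A − (1)·I. Computing rank(N^1) = 3, rank(N^2) = 1, rank(N^3) = 0; the number of blocks of size ≥ j is rank(N^{j−1}) − rank(N^j), giving [2, 2, 1]. So we have 1 block(s) of size 3, 1 block(s) of size 2 → block sizes [3, 2]

Assembling the blocks gives a Jordan form
J =
  [1, 1, 0, 0, 0]
  [0, 1, 1, 0, 0]
  [0, 0, 1, 0, 0]
  [0, 0, 0, 1, 1]
  [0, 0, 0, 0, 1]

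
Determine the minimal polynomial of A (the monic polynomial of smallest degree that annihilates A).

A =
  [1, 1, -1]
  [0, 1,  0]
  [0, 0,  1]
x^2 - 2*x + 1

The characteristic polynomial is χ_A(x) = (x - 1)^3, so the eigenvalues are known. The minimal polynomial is
  m_A(x) = Π_λ (x − λ)^{k_λ}
where k_λ is the size of the *largest* Jordan block for λ (equivalently, the smallest k with (A − λI)^k v = 0 for every generalised eigenvector v of λ).

  λ = 1: largest Jordan block has size 2, contributing (x − 1)^2

So m_A(x) = (x - 1)^2 = x^2 - 2*x + 1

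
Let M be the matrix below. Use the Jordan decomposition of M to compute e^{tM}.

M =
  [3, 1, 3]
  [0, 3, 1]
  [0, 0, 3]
e^{tM} =
  [exp(3*t), t*exp(3*t), t^2*exp(3*t)/2 + 3*t*exp(3*t)]
  [0, exp(3*t), t*exp(3*t)]
  [0, 0, exp(3*t)]

Strategy: write M = P · J · P⁻¹ where J is a Jordan canonical form, so e^{tM} = P · e^{tJ} · P⁻¹, and e^{tJ} can be computed block-by-block.

M has Jordan form
J =
  [3, 1, 0]
  [0, 3, 1]
  [0, 0, 3]
(up to reordering of blocks).

Per-block formulas:
  For a 3×3 Jordan block J_3(3): exp(t · J_3(3)) = e^(3t)·(I + t·N + (t^2/2)·N^2), where N is the 3×3 nilpotent shift.

After assembling e^{tJ} and conjugating by P, we get:

e^{tM} =
  [exp(3*t), t*exp(3*t), t^2*exp(3*t)/2 + 3*t*exp(3*t)]
  [0, exp(3*t), t*exp(3*t)]
  [0, 0, exp(3*t)]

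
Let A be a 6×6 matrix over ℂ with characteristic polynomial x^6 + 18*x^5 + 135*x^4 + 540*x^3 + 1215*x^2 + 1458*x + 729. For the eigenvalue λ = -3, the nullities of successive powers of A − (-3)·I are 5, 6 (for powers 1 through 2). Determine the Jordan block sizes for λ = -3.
Block sizes for λ = -3: [2, 1, 1, 1, 1]

From the dimensions of kernels of powers, the number of Jordan blocks of size at least j is d_j − d_{j−1} where d_j = dim ker(N^j) (with d_0 = 0). Computing the differences gives [5, 1].
The number of blocks of size exactly k is (#blocks of size ≥ k) − (#blocks of size ≥ k + 1), so the partition is: 4 block(s) of size 1, 1 block(s) of size 2.
In nonincreasing order the block sizes are [2, 1, 1, 1, 1].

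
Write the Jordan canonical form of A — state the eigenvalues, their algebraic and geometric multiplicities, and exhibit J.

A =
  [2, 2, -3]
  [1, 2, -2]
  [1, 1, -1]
J_3(1)

The characteristic polynomial is
  det(x·I − A) = x^3 - 3*x^2 + 3*x - 1 = (x - 1)^3

Eigenvalues and multiplicities (the geometric multiplicity of λ is n − rank(A − λI), which equals the number of Jordan blocks for λ):
  λ = 1: algebraic multiplicity = 3, geometric multiplicity = 1

Determining the block sizes for each eigenvalue:
  λ = 1: one block (gm = 1), so the single block has size am = 3 → block sizes [3]

Assembling the blocks gives a Jordan form
J =
  [1, 1, 0]
  [0, 1, 1]
  [0, 0, 1]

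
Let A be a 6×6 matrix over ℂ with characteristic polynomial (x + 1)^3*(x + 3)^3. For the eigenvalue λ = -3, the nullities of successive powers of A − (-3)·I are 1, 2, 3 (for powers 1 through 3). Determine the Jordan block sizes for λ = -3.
Block sizes for λ = -3: [3]

From the dimensions of kernels of powers, the number of Jordan blocks of size at least j is d_j − d_{j−1} where d_j = dim ker(N^j) (with d_0 = 0). Computing the differences gives [1, 1, 1].
The number of blocks of size exactly k is (#blocks of size ≥ k) − (#blocks of size ≥ k + 1), so the partition is: 1 block(s) of size 3.
In nonincreasing order the block sizes are [3].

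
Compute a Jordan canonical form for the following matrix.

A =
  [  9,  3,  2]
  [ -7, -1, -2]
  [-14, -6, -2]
J_2(2) ⊕ J_1(2)

The characteristic polynomial is
  det(x·I − A) = x^3 - 6*x^2 + 12*x - 8 = (x - 2)^3

Eigenvalues and multiplicities (the geometric multiplicity of λ is n − rank(A − λI), which equals the number of Jordan blocks for λ):
  λ = 2: algebraic multiplicity = 3, geometric multiplicity = 2

Determining the block sizes for each eigenvalue:
  λ = 2: 2 blocks summing to 3 forces exactly one block of size 2 and the rest size 1 → block sizes [2, 1]

Assembling the blocks gives a Jordan form
J =
  [2, 1, 0]
  [0, 2, 0]
  [0, 0, 2]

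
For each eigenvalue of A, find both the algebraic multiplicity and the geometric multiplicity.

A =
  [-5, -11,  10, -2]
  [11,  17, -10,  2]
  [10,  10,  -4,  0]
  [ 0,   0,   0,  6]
λ = -4: alg = 1, geom = 1; λ = 6: alg = 3, geom = 2

Step 1 — factor the characteristic polynomial to read off the algebraic multiplicities:
  χ_A(x) = (x - 6)^3*(x + 4)

Step 2 — compute geometric multiplicities via the rank-nullity identity g(λ) = n − rank(A − λI):
  rank(A − (-4)·I) = 3, so dim ker(A − (-4)·I) = n − 3 = 1
  rank(A − (6)·I) = 2, so dim ker(A − (6)·I) = n − 2 = 2

Summary:
  λ = -4: algebraic multiplicity = 1, geometric multiplicity = 1
  λ = 6: algebraic multiplicity = 3, geometric multiplicity = 2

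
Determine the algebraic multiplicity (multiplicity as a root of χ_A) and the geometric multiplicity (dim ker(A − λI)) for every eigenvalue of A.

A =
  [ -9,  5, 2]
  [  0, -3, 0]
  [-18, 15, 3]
λ = -3: alg = 3, geom = 2

Step 1 — factor the characteristic polynomial to read off the algebraic multiplicities:
  χ_A(x) = (x + 3)^3

Step 2 — compute geometric multiplicities via the rank-nullity identity g(λ) = n − rank(A − λI):
  rank(A − (-3)·I) = 1, so dim ker(A − (-3)·I) = n − 1 = 2

Summary:
  λ = -3: algebraic multiplicity = 3, geometric multiplicity = 2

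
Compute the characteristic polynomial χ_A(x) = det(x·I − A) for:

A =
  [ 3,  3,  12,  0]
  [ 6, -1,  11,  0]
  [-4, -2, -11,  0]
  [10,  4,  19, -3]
x^4 + 12*x^3 + 54*x^2 + 108*x + 81

Expanding det(x·I − A) (e.g. by cofactor expansion or by noting that A is similar to its Jordan form J, which has the same characteristic polynomial as A) gives
  χ_A(x) = x^4 + 12*x^3 + 54*x^2 + 108*x + 81
which factors as (x + 3)^4. The eigenvalues (with algebraic multiplicities) are λ = -3 with multiplicity 4.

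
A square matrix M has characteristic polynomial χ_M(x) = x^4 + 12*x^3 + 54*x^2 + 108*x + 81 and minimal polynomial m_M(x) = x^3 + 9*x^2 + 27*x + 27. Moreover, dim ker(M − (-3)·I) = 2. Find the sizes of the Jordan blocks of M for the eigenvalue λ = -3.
Block sizes for λ = -3: [3, 1]

Step 1 — from the characteristic polynomial, algebraic multiplicity of λ = -3 is 4. From dim ker(M − (-3)·I) = 2, there are exactly 2 Jordan blocks for λ = -3.
Step 2 — from the minimal polynomial, the factor (x + 3)^3 tells us the largest block for λ = -3 has size 3.
Step 3 — with total size 4, 2 blocks, and largest block 3, the block sizes (in nonincreasing order) are [3, 1].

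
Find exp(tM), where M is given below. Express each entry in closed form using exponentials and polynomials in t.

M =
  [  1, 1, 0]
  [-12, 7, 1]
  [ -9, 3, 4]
e^{tM} =
  [-3*t^2*exp(4*t)/2 - 3*t*exp(4*t) + exp(4*t), t*exp(4*t), t^2*exp(4*t)/2]
  [-9*t^2*exp(4*t)/2 - 12*t*exp(4*t), 3*t*exp(4*t) + exp(4*t), 3*t^2*exp(4*t)/2 + t*exp(4*t)]
  [-9*t^2*exp(4*t)/2 - 9*t*exp(4*t), 3*t*exp(4*t), 3*t^2*exp(4*t)/2 + exp(4*t)]

Strategy: write M = P · J · P⁻¹ where J is a Jordan canonical form, so e^{tM} = P · e^{tJ} · P⁻¹, and e^{tJ} can be computed block-by-block.

M has Jordan form
J =
  [4, 1, 0]
  [0, 4, 1]
  [0, 0, 4]
(up to reordering of blocks).

Per-block formulas:
  For a 3×3 Jordan block J_3(4): exp(t · J_3(4)) = e^(4t)·(I + t·N + (t^2/2)·N^2), where N is the 3×3 nilpotent shift.

After assembling e^{tJ} and conjugating by P, we get:

e^{tM} =
  [-3*t^2*exp(4*t)/2 - 3*t*exp(4*t) + exp(4*t), t*exp(4*t), t^2*exp(4*t)/2]
  [-9*t^2*exp(4*t)/2 - 12*t*exp(4*t), 3*t*exp(4*t) + exp(4*t), 3*t^2*exp(4*t)/2 + t*exp(4*t)]
  [-9*t^2*exp(4*t)/2 - 9*t*exp(4*t), 3*t*exp(4*t), 3*t^2*exp(4*t)/2 + exp(4*t)]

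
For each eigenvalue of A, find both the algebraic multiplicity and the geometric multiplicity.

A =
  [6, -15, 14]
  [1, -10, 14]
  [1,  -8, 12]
λ = -2: alg = 1, geom = 1; λ = 5: alg = 2, geom = 1

Step 1 — factor the characteristic polynomial to read off the algebraic multiplicities:
  χ_A(x) = (x - 5)^2*(x + 2)

Step 2 — compute geometric multiplicities via the rank-nullity identity g(λ) = n − rank(A − λI):
  rank(A − (-2)·I) = 2, so dim ker(A − (-2)·I) = n − 2 = 1
  rank(A − (5)·I) = 2, so dim ker(A − (5)·I) = n − 2 = 1

Summary:
  λ = -2: algebraic multiplicity = 1, geometric multiplicity = 1
  λ = 5: algebraic multiplicity = 2, geometric multiplicity = 1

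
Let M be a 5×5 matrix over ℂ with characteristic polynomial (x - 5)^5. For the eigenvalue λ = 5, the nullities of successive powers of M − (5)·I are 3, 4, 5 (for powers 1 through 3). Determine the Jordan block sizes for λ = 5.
Block sizes for λ = 5: [3, 1, 1]

From the dimensions of kernels of powers, the number of Jordan blocks of size at least j is d_j − d_{j−1} where d_j = dim ker(N^j) (with d_0 = 0). Computing the differences gives [3, 1, 1].
The number of blocks of size exactly k is (#blocks of size ≥ k) − (#blocks of size ≥ k + 1), so the partition is: 2 block(s) of size 1, 1 block(s) of size 3.
In nonincreasing order the block sizes are [3, 1, 1].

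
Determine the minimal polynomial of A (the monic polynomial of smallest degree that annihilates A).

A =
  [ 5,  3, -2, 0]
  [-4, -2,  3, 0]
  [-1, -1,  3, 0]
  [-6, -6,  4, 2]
x^3 - 6*x^2 + 12*x - 8

The characteristic polynomial is χ_A(x) = (x - 2)^4, so the eigenvalues are known. The minimal polynomial is
  m_A(x) = Π_λ (x − λ)^{k_λ}
where k_λ is the size of the *largest* Jordan block for λ (equivalently, the smallest k with (A − λI)^k v = 0 for every generalised eigenvector v of λ).

  λ = 2: largest Jordan block has size 3, contributing (x − 2)^3

So m_A(x) = (x - 2)^3 = x^3 - 6*x^2 + 12*x - 8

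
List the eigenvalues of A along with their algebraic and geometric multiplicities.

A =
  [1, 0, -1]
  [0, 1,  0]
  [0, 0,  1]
λ = 1: alg = 3, geom = 2

Step 1 — factor the characteristic polynomial to read off the algebraic multiplicities:
  χ_A(x) = (x - 1)^3

Step 2 — compute geometric multiplicities via the rank-nullity identity g(λ) = n − rank(A − λI):
  rank(A − (1)·I) = 1, so dim ker(A − (1)·I) = n − 1 = 2

Summary:
  λ = 1: algebraic multiplicity = 3, geometric multiplicity = 2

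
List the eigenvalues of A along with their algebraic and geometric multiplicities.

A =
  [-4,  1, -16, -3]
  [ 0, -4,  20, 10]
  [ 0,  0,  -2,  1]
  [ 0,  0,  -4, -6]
λ = -4: alg = 4, geom = 2

Step 1 — factor the characteristic polynomial to read off the algebraic multiplicities:
  χ_A(x) = (x + 4)^4

Step 2 — compute geometric multiplicities via the rank-nullity identity g(λ) = n − rank(A − λI):
  rank(A − (-4)·I) = 2, so dim ker(A − (-4)·I) = n − 2 = 2

Summary:
  λ = -4: algebraic multiplicity = 4, geometric multiplicity = 2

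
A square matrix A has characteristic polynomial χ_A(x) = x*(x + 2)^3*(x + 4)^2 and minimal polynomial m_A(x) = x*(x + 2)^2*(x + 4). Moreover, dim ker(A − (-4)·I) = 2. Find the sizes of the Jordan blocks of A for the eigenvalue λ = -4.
Block sizes for λ = -4: [1, 1]

Step 1 — from the characteristic polynomial, algebraic multiplicity of λ = -4 is 2. From dim ker(A − (-4)·I) = 2, there are exactly 2 Jordan blocks for λ = -4.
Step 2 — from the minimal polynomial, the factor (x + 4) tells us the largest block for λ = -4 has size 1.
Step 3 — with total size 2, 2 blocks, and largest block 1, the block sizes (in nonincreasing order) are [1, 1].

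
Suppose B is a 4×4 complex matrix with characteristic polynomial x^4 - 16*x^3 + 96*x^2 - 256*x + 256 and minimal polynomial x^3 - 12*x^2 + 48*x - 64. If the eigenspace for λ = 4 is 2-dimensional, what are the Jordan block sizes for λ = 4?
Block sizes for λ = 4: [3, 1]

Step 1 — from the characteristic polynomial, algebraic multiplicity of λ = 4 is 4. From dim ker(B − (4)·I) = 2, there are exactly 2 Jordan blocks for λ = 4.
Step 2 — from the minimal polynomial, the factor (x − 4)^3 tells us the largest block for λ = 4 has size 3.
Step 3 — with total size 4, 2 blocks, and largest block 3, the block sizes (in nonincreasing order) are [3, 1].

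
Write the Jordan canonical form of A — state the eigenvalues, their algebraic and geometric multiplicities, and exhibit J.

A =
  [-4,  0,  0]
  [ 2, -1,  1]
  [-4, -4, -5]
J_1(-4) ⊕ J_2(-3)

The characteristic polynomial is
  det(x·I − A) = x^3 + 10*x^2 + 33*x + 36 = (x + 3)^2*(x + 4)

Eigenvalues and multiplicities (the geometric multiplicity of λ is n − rank(A − λI), which equals the number of Jordan blocks for λ):
  λ = -4: algebraic multiplicity = 1, geometric multiplicity = 1
  λ = -3: algebraic multiplicity = 2, geometric multiplicity = 1

Determining the block sizes for each eigenvalue:
  λ = -4: one block (gm = 1), so the single block has size am = 1 → block sizes [1]
  λ = -3: one block (gm = 1), so the single block has size am = 2 → block sizes [2]

Assembling the blocks gives a Jordan form
J =
  [-4,  0,  0]
  [ 0, -3,  1]
  [ 0,  0, -3]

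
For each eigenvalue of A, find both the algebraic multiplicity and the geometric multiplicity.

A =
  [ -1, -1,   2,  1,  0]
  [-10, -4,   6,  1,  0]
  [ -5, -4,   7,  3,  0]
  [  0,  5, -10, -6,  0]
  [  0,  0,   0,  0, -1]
λ = -1: alg = 5, geom = 3

Step 1 — factor the characteristic polynomial to read off the algebraic multiplicities:
  χ_A(x) = (x + 1)^5

Step 2 — compute geometric multiplicities via the rank-nullity identity g(λ) = n − rank(A − λI):
  rank(A − (-1)·I) = 2, so dim ker(A − (-1)·I) = n − 2 = 3

Summary:
  λ = -1: algebraic multiplicity = 5, geometric multiplicity = 3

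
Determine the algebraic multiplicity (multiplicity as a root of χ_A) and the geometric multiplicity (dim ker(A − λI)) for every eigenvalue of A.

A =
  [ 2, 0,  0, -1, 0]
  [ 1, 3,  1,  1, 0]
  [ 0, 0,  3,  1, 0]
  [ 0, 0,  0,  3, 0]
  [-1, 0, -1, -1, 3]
λ = 2: alg = 1, geom = 1; λ = 3: alg = 4, geom = 2

Step 1 — factor the characteristic polynomial to read off the algebraic multiplicities:
  χ_A(x) = (x - 3)^4*(x - 2)

Step 2 — compute geometric multiplicities via the rank-nullity identity g(λ) = n − rank(A − λI):
  rank(A − (2)·I) = 4, so dim ker(A − (2)·I) = n − 4 = 1
  rank(A − (3)·I) = 3, so dim ker(A − (3)·I) = n − 3 = 2

Summary:
  λ = 2: algebraic multiplicity = 1, geometric multiplicity = 1
  λ = 3: algebraic multiplicity = 4, geometric multiplicity = 2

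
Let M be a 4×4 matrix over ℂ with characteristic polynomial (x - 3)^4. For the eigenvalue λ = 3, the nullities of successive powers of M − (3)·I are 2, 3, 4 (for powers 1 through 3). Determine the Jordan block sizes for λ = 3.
Block sizes for λ = 3: [3, 1]

From the dimensions of kernels of powers, the number of Jordan blocks of size at least j is d_j − d_{j−1} where d_j = dim ker(N^j) (with d_0 = 0). Computing the differences gives [2, 1, 1].
The number of blocks of size exactly k is (#blocks of size ≥ k) − (#blocks of size ≥ k + 1), so the partition is: 1 block(s) of size 1, 1 block(s) of size 3.
In nonincreasing order the block sizes are [3, 1].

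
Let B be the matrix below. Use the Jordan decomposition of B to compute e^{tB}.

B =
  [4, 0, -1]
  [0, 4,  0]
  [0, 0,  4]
e^{tB} =
  [exp(4*t), 0, -t*exp(4*t)]
  [0, exp(4*t), 0]
  [0, 0, exp(4*t)]

Strategy: write B = P · J · P⁻¹ where J is a Jordan canonical form, so e^{tB} = P · e^{tJ} · P⁻¹, and e^{tJ} can be computed block-by-block.

B has Jordan form
J =
  [4, 1, 0]
  [0, 4, 0]
  [0, 0, 4]
(up to reordering of blocks).

Per-block formulas:
  For a 1×1 block at λ = 4: exp(t · [4]) = [e^(4t)].
  For a 2×2 Jordan block J_2(4): exp(t · J_2(4)) = e^(4t)·(I + t·N), where N is the 2×2 nilpotent shift.

After assembling e^{tJ} and conjugating by P, we get:

e^{tB} =
  [exp(4*t), 0, -t*exp(4*t)]
  [0, exp(4*t), 0]
  [0, 0, exp(4*t)]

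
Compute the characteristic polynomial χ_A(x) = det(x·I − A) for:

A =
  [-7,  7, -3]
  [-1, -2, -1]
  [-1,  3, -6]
x^3 + 15*x^2 + 75*x + 125

Expanding det(x·I − A) (e.g. by cofactor expansion or by noting that A is similar to its Jordan form J, which has the same characteristic polynomial as A) gives
  χ_A(x) = x^3 + 15*x^2 + 75*x + 125
which factors as (x + 5)^3. The eigenvalues (with algebraic multiplicities) are λ = -5 with multiplicity 3.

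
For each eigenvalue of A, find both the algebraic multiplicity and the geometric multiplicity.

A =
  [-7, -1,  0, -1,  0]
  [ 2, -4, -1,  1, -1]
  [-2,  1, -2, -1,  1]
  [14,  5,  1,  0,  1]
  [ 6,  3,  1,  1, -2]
λ = -3: alg = 5, geom = 3

Step 1 — factor the characteristic polynomial to read off the algebraic multiplicities:
  χ_A(x) = (x + 3)^5

Step 2 — compute geometric multiplicities via the rank-nullity identity g(λ) = n − rank(A − λI):
  rank(A − (-3)·I) = 2, so dim ker(A − (-3)·I) = n − 2 = 3

Summary:
  λ = -3: algebraic multiplicity = 5, geometric multiplicity = 3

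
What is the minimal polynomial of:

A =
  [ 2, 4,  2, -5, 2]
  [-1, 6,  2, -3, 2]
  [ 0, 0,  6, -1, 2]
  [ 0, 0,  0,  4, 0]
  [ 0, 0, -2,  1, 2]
x^3 - 12*x^2 + 48*x - 64

The characteristic polynomial is χ_A(x) = (x - 4)^5, so the eigenvalues are known. The minimal polynomial is
  m_A(x) = Π_λ (x − λ)^{k_λ}
where k_λ is the size of the *largest* Jordan block for λ (equivalently, the smallest k with (A − λI)^k v = 0 for every generalised eigenvector v of λ).

  λ = 4: largest Jordan block has size 3, contributing (x − 4)^3

So m_A(x) = (x - 4)^3 = x^3 - 12*x^2 + 48*x - 64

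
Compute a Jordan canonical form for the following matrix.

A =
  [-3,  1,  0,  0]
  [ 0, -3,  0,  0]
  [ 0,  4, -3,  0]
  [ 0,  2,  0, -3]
J_2(-3) ⊕ J_1(-3) ⊕ J_1(-3)

The characteristic polynomial is
  det(x·I − A) = x^4 + 12*x^3 + 54*x^2 + 108*x + 81 = (x + 3)^4

Eigenvalues and multiplicities (the geometric multiplicity of λ is n − rank(A − λI), which equals the number of Jordan blocks for λ):
  λ = -3: algebraic multiplicity = 4, geometric multiplicity = 3

Determining the block sizes for each eigenvalue:
  λ = -3: 3 blocks summing to 4 forces exactly one block of size 2 and the rest size 1 → block sizes [2, 1, 1]

Assembling the blocks gives a Jordan form
J =
  [-3,  1,  0,  0]
  [ 0, -3,  0,  0]
  [ 0,  0, -3,  0]
  [ 0,  0,  0, -3]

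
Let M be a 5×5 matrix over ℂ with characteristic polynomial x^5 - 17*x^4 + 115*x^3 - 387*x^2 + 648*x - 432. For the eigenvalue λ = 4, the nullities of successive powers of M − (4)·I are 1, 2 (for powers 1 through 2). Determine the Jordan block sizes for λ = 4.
Block sizes for λ = 4: [2]

From the dimensions of kernels of powers, the number of Jordan blocks of size at least j is d_j − d_{j−1} where d_j = dim ker(N^j) (with d_0 = 0). Computing the differences gives [1, 1].
The number of blocks of size exactly k is (#blocks of size ≥ k) − (#blocks of size ≥ k + 1), so the partition is: 1 block(s) of size 2.
In nonincreasing order the block sizes are [2].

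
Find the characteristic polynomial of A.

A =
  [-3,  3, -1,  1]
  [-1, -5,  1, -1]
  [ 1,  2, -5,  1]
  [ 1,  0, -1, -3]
x^4 + 16*x^3 + 96*x^2 + 256*x + 256

Expanding det(x·I − A) (e.g. by cofactor expansion or by noting that A is similar to its Jordan form J, which has the same characteristic polynomial as A) gives
  χ_A(x) = x^4 + 16*x^3 + 96*x^2 + 256*x + 256
which factors as (x + 4)^4. The eigenvalues (with algebraic multiplicities) are λ = -4 with multiplicity 4.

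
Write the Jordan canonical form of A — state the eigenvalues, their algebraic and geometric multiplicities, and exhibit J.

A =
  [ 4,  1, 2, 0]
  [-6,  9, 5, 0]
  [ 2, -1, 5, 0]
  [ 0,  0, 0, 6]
J_3(6) ⊕ J_1(6)

The characteristic polynomial is
  det(x·I − A) = x^4 - 24*x^3 + 216*x^2 - 864*x + 1296 = (x - 6)^4

Eigenvalues and multiplicities (the geometric multiplicity of λ is n − rank(A − λI), which equals the number of Jordan blocks for λ):
  λ = 6: algebraic multiplicity = 4, geometric multiplicity = 2

Determining the block sizes for each eigenvalue:
  λ = 6: with am = 4 and gm = 2, the partition is not yet determined (e.g. several partitions of 4 into 2 parts exist). Let N = A − (6)·I. Computing rank(N^1) = 2, rank(N^2) = 1, rank(N^3) = 0; the number of blocks of size ≥ j is rank(N^{j−1}) − rank(N^j), giving [2, 1, 1]. So we have 1 block(s) of size 3, 1 block(s) of size 1 → block sizes [3, 1]

Assembling the blocks gives a Jordan form
J =
  [6, 1, 0, 0]
  [0, 6, 1, 0]
  [0, 0, 6, 0]
  [0, 0, 0, 6]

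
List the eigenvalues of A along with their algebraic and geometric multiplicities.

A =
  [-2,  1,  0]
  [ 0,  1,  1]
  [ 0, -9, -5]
λ = -2: alg = 3, geom = 1

Step 1 — factor the characteristic polynomial to read off the algebraic multiplicities:
  χ_A(x) = (x + 2)^3

Step 2 — compute geometric multiplicities via the rank-nullity identity g(λ) = n − rank(A − λI):
  rank(A − (-2)·I) = 2, so dim ker(A − (-2)·I) = n − 2 = 1

Summary:
  λ = -2: algebraic multiplicity = 3, geometric multiplicity = 1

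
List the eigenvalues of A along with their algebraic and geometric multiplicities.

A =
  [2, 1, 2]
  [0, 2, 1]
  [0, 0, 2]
λ = 2: alg = 3, geom = 1

Step 1 — factor the characteristic polynomial to read off the algebraic multiplicities:
  χ_A(x) = (x - 2)^3

Step 2 — compute geometric multiplicities via the rank-nullity identity g(λ) = n − rank(A − λI):
  rank(A − (2)·I) = 2, so dim ker(A − (2)·I) = n − 2 = 1

Summary:
  λ = 2: algebraic multiplicity = 3, geometric multiplicity = 1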